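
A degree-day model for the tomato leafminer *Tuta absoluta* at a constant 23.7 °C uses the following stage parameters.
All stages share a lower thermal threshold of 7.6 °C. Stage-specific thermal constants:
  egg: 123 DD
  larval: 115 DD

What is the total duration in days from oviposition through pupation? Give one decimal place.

Daily accumulation at 23.7 °C = 23.7 − 7.6 = 16.1 DD/day.
Total K = 123 + 115 = 238 DD.
Total duration = 238 / 16.1 = 14.783 ≈ 14.8 days.

14.8 days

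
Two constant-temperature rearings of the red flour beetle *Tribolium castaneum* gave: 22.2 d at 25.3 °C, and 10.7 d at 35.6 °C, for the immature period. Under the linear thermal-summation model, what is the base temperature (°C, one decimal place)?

15.7 °C

Under the model K = D·(T − T_b), so D₁·(T₁ − T_b) = D₂·(T₂ − T_b).
22.2·(25.3 − T_b) = 10.7·(35.6 − T_b)
T_b = (22.2·25.3 − 10.7·35.6) / (22.2 − 10.7) = 180.74 / 11.5 = 15.717 °C ≈ 15.7 °C.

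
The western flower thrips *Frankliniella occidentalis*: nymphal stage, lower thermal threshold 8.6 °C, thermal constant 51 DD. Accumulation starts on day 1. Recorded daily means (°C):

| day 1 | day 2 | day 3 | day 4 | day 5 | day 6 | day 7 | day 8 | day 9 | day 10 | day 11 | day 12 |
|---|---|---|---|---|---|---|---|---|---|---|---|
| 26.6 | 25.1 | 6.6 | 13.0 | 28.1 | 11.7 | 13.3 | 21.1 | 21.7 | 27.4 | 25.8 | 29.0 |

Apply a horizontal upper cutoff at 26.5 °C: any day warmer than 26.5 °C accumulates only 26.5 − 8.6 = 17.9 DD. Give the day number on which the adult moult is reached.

day 5

Daily DD above 8.6 °C (capped at 17.9): 17.9, 16.5, 0.0, 4.4, 17.9, 3.1, 4.7, 12.5, 13.1, 17.9, 17.2, 17.9.
Cumulative: 17.9, 34.4, 34.4, 38.8, 56.7, 59.8, 64.5, 77.0, 90.1, 108.0, 125.2, 143.1.
The total first reaches 51 DD on day 5.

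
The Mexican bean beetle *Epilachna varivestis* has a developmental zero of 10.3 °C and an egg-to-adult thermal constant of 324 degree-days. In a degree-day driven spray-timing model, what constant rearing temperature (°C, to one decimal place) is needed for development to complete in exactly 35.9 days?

Required daily accumulation = 324 / 35.9 = 9.025 DD/day.
T = T_base + 9.025 = 10.3 + 9.025 = 19.325 ≈ 19.3 °C.

19.3 °C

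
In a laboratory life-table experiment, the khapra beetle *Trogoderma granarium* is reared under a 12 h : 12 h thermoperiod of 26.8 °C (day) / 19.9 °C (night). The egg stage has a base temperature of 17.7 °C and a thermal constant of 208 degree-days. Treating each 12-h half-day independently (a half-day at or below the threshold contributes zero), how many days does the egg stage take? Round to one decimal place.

Day half: max(0, 26.8 − 17.7) × 0.5 = 9.1 × 0.5 = 4.55 DD.
Night half: max(0, 19.9 − 17.7) × 0.5 = 2.2 × 0.5 = 1.10 DD.
Per 24 h: 5.65 DD/day.
Duration = 208 / 5.65 = 36.814 ≈ 36.8 days.

36.8 days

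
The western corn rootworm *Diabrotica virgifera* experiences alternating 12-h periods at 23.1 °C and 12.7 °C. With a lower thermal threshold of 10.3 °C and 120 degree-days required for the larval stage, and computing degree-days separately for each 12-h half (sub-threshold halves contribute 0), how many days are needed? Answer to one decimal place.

Day half: max(0, 23.1 − 10.3) × 0.5 = 12.8 × 0.5 = 6.40 DD.
Night half: max(0, 12.7 − 10.3) × 0.5 = 2.4 × 0.5 = 1.20 DD.
Per 24 h: 7.60 DD/day.
Duration = 120 / 7.60 = 15.789 ≈ 15.8 days.

15.8 days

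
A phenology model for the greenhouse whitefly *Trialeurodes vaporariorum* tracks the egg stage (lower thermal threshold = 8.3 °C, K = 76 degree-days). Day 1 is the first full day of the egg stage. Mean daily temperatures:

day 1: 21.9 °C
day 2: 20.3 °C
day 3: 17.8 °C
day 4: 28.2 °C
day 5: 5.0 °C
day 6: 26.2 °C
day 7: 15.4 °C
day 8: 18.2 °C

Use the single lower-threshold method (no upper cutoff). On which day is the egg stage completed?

Daily DD above 8.3 °C: 13.6, 12.0, 9.5, 19.9, 0.0, 17.9, 7.1, 9.9.
Cumulative: 13.6, 25.6, 35.1, 55.0, 55.0, 72.9, 80.0, 89.9.
The total first reaches 76 DD on day 7.

day 7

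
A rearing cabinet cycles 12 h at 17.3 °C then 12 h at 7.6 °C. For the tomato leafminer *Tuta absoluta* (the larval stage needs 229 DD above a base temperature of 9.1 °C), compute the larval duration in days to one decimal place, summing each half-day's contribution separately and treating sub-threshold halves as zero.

55.9 days

Day half: max(0, 17.3 − 9.1) × 0.5 = 8.2 × 0.5 = 4.10 DD.
Night half: max(0, 7.6 − 9.1) × 0.5 = 0.0 × 0.5 = 0.00 DD.
Per 24 h: 4.10 DD/day.
Duration = 229 / 4.10 = 55.854 ≈ 55.9 days.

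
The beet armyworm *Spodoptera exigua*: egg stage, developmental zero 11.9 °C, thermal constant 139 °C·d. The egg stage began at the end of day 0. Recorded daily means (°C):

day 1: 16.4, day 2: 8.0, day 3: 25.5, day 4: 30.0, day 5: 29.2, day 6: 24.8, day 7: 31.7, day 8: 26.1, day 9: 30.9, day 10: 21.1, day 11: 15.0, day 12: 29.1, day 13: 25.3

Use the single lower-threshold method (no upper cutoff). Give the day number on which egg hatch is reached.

Daily DD above 11.9 °C: 4.5, 0.0, 13.6, 18.1, 17.3, 12.9, 19.8, 14.2, 19.0, 9.2, 3.1, 17.2, 13.4.
Cumulative: 4.5, 4.5, 18.1, 36.2, 53.5, 66.4, 86.2, 100.4, 119.4, 128.6, 131.7, 148.9, 162.3.
The total first reaches 139 DD on day 12.

day 12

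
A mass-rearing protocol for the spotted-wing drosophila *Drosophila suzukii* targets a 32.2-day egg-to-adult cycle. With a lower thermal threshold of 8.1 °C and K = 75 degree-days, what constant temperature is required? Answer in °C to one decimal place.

10.4 °C

Required daily accumulation = 75 / 32.2 = 2.329 DD/day.
T = T_base + 2.329 = 8.1 + 2.329 = 10.429 ≈ 10.4 °C.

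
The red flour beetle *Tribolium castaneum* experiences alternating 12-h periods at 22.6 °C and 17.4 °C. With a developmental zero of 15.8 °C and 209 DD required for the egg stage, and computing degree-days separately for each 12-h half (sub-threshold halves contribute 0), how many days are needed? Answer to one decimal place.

Day half: max(0, 22.6 − 15.8) × 0.5 = 6.8 × 0.5 = 3.40 DD.
Night half: max(0, 17.4 − 15.8) × 0.5 = 1.6 × 0.5 = 0.80 DD.
Per 24 h: 4.20 DD/day.
Duration = 209 / 4.20 = 49.762 ≈ 49.8 days.

49.8 days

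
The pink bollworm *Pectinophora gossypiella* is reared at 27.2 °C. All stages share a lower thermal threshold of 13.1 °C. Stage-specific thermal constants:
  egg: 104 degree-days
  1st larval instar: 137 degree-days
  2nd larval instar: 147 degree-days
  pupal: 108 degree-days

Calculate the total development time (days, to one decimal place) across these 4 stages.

Daily accumulation at 27.2 °C = 27.2 − 13.1 = 14.1 DD/day.
Total K = 104 + 137 + 147 + 108 = 496 DD.
Total duration = 496 / 14.1 = 35.177 ≈ 35.2 days.

35.2 days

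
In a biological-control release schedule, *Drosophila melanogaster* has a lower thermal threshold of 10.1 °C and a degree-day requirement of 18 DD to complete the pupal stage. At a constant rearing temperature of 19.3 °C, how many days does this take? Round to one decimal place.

2.0 days

Daily accumulation = 19.3 − 10.1 = 9.2 DD/day.
Duration = 18 / 9.2 = 1.957 ≈ 2.0 days.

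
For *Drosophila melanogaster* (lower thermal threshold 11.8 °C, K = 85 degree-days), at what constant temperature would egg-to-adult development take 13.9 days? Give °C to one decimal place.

17.9 °C

Required daily accumulation = 85 / 13.9 = 6.115 DD/day.
T = T_base + 6.115 = 11.8 + 6.115 = 17.915 ≈ 17.9 °C.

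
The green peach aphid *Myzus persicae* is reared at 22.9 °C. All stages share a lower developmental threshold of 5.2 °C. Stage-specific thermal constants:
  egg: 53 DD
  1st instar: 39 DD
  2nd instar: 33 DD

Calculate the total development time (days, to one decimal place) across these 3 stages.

Daily accumulation at 22.9 °C = 22.9 − 5.2 = 17.7 DD/day.
Total K = 53 + 39 + 33 = 125 DD.
Total duration = 125 / 17.7 = 7.062 ≈ 7.1 days.

7.1 days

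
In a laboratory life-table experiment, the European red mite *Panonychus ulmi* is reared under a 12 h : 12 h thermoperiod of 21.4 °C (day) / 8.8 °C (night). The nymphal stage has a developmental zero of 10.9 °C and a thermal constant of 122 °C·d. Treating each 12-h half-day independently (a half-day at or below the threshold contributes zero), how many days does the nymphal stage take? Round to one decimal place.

Day half: max(0, 21.4 − 10.9) × 0.5 = 10.5 × 0.5 = 5.25 DD.
Night half: max(0, 8.8 − 10.9) × 0.5 = 0.0 × 0.5 = 0.00 DD.
Per 24 h: 5.25 DD/day.
Duration = 122 / 5.25 = 23.238 ≈ 23.2 days.

23.2 days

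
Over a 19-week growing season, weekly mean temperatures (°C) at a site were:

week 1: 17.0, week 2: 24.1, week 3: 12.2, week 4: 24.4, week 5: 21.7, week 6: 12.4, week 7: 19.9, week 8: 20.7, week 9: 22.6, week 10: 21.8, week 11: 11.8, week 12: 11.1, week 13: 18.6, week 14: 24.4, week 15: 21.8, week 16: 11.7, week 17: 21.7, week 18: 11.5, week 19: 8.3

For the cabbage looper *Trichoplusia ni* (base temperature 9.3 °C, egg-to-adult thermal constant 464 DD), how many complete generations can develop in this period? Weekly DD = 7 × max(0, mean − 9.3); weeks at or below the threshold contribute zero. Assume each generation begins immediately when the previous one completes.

Weekly DD (7 × max(0, T̄ − 9.3)): 53.9, 103.6, 20.3, 105.7, 86.8, 21.7, 74.2, 79.8, 93.1, 87.5, 17.5, 12.6, 65.1, 105.7, 87.5, 16.8, 86.8, 15.4, 0.0.
Season total = 1134.0 DD.
Complete generations = ⌊1134.0 / 464⌋ = 2.

2 generations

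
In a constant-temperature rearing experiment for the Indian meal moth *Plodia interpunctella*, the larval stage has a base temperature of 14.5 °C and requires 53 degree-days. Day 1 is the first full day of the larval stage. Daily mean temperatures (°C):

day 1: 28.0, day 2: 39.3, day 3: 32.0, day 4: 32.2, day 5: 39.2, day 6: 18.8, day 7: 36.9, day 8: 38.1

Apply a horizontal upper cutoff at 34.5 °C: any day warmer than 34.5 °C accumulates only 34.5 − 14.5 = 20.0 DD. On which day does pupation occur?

day 4

Daily DD above 14.5 °C (capped at 20.0): 13.5, 20.0, 17.5, 17.7, 20.0, 4.3, 20.0, 20.0.
Cumulative: 13.5, 33.5, 51.0, 68.7, 88.7, 93.0, 113.0, 133.0.
The total first reaches 53 DD on day 4.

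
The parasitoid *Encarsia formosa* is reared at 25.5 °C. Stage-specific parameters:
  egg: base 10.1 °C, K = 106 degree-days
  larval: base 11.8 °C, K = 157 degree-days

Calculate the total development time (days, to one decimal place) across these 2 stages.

18.3 days

egg: 106 / (25.5 − 10.1) = 106 / 15.4 = 6.883 d.
larval: 157 / (25.5 − 11.8) = 157 / 13.7 = 11.460 d.
Sum = 18.343 ≈ 18.3 days.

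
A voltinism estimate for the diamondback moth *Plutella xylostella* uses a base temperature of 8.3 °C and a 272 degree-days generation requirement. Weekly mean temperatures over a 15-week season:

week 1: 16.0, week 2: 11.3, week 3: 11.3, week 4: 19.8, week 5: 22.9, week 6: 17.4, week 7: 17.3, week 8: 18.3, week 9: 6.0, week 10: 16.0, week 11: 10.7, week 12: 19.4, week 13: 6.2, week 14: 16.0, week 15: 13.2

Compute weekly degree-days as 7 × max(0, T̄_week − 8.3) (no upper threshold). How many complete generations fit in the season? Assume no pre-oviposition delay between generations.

2 generations

Weekly DD (7 × max(0, T̄ − 8.3)): 53.9, 21.0, 21.0, 80.5, 102.2, 63.7, 63.0, 70.0, 0.0, 53.9, 16.8, 77.7, 0.0, 53.9, 34.3.
Season total = 711.9 DD.
Complete generations = ⌊711.9 / 272⌋ = 2.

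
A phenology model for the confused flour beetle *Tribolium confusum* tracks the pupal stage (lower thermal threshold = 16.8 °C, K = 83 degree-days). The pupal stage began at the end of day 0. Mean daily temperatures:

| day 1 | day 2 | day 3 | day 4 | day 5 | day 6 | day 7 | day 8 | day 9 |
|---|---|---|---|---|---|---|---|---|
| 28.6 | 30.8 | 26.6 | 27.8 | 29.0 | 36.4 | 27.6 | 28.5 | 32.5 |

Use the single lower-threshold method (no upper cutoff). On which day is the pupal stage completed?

Daily DD above 16.8 °C: 11.8, 14.0, 9.8, 11.0, 12.2, 19.6, 10.8, 11.7, 15.7.
Cumulative: 11.8, 25.8, 35.6, 46.6, 58.8, 78.4, 89.2, 100.9, 116.6.
The total first reaches 83 DD on day 7.

day 7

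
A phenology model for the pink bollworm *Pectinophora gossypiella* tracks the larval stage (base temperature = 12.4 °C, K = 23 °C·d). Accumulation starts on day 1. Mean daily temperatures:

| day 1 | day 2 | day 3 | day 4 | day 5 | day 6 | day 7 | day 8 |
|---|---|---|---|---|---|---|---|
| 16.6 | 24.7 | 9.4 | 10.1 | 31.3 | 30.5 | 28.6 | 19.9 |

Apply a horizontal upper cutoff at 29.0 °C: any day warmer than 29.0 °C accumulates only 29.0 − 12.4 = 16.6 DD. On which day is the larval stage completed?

day 5

Daily DD above 12.4 °C (capped at 16.6): 4.2, 12.3, 0.0, 0.0, 16.6, 16.6, 16.2, 7.5.
Cumulative: 4.2, 16.5, 16.5, 16.5, 33.1, 49.7, 65.9, 73.4.
The total first reaches 23 DD on day 5.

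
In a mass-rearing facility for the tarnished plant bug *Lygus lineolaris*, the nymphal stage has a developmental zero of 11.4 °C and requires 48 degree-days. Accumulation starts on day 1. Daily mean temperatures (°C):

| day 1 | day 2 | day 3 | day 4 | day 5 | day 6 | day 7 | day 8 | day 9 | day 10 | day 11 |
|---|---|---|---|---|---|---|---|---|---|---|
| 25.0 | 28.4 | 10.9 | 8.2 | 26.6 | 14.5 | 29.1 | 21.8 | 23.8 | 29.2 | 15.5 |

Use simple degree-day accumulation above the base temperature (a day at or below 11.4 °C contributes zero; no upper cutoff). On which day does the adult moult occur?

Daily DD above 11.4 °C: 13.6, 17.0, 0.0, 0.0, 15.2, 3.1, 17.7, 10.4, 12.4, 17.8, 4.1.
Cumulative: 13.6, 30.6, 30.6, 30.6, 45.8, 48.9, 66.6, 77.0, 89.4, 107.2, 111.3.
The total first reaches 48 DD on day 6.

day 6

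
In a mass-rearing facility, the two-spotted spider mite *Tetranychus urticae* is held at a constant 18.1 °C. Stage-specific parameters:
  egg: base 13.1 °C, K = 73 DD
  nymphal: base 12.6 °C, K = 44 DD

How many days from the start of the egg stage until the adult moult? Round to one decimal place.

22.6 days

egg: 73 / (18.1 − 13.1) = 73 / 5.0 = 14.600 d.
nymphal: 44 / (18.1 − 12.6) = 44 / 5.5 = 8.000 d.
Sum = 22.600 ≈ 22.6 days.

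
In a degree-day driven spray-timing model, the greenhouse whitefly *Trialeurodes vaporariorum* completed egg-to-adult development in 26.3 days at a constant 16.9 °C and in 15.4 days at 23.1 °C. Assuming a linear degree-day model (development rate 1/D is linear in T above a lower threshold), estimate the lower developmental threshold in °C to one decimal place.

Under the model K = D·(T − T_b), so D₁·(T₁ − T_b) = D₂·(T₂ − T_b).
26.3·(16.9 − T_b) = 15.4·(23.1 − T_b)
T_b = (26.3·16.9 − 15.4·23.1) / (26.3 − 15.4) = 88.73 / 10.9 = 8.140 °C ≈ 8.1 °C.

8.1 °C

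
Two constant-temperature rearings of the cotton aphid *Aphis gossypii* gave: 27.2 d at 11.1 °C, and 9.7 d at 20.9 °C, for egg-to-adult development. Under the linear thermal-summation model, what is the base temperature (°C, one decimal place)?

Under the model K = D·(T − T_b), so D₁·(T₁ − T_b) = D₂·(T₂ − T_b).
27.2·(11.1 − T_b) = 9.7·(20.9 − T_b)
T_b = (27.2·11.1 − 9.7·20.9) / (27.2 − 9.7) = 99.19 / 17.5 = 5.668 °C ≈ 5.7 °C.

5.7 °C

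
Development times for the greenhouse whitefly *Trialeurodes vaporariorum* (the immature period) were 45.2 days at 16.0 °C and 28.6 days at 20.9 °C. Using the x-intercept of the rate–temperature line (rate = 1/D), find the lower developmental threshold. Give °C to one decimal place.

Equal thermal constants: D₁(T₁ − T_b) = D₂(T₂ − T_b).
45.2·(16.0 − T_b) = 28.6·(20.9 − T_b)
T_b = (45.2·16.0 − 28.6·20.9) / (45.2 − 28.6) = 125.46 / 16.6 = 7.558 °C ≈ 7.6 °C.

7.6 °C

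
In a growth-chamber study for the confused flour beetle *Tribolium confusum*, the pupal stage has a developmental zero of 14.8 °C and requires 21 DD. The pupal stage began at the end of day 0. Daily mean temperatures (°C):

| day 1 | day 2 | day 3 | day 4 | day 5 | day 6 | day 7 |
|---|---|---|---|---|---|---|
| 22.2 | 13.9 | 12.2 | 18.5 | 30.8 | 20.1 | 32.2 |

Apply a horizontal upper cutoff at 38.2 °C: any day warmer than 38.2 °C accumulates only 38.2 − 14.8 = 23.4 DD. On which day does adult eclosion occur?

day 5

Daily DD above 14.8 °C (capped at 23.4): 7.4, 0.0, 0.0, 3.7, 16.0, 5.3, 17.4.
Cumulative: 7.4, 7.4, 7.4, 11.1, 27.1, 32.4, 49.8.
The total first reaches 21 DD on day 5.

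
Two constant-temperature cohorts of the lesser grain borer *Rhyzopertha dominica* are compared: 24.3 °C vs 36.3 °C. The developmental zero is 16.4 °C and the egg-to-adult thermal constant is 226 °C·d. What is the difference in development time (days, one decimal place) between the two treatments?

At 24.3 °C: 226 / (24.3 − 16.4) = 226 / 7.9 = 28.608 d.
At 36.3 °C: 226 / (36.3 − 16.4) = 226 / 19.9 = 11.357 d.
Difference = |28.608 − 11.357| = 17.251 ≈ 17.3 days.

17.3 days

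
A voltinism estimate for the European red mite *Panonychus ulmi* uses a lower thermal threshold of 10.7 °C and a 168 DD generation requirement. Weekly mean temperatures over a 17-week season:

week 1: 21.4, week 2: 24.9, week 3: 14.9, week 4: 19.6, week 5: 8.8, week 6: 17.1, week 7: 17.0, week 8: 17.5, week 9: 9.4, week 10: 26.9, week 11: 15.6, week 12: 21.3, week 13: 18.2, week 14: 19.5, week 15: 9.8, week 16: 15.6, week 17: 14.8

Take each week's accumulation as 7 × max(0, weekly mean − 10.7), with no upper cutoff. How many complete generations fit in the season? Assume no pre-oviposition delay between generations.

Weekly DD (7 × max(0, T̄ − 10.7)): 74.9, 99.4, 29.4, 62.3, 0.0, 44.8, 44.1, 47.6, 0.0, 113.4, 34.3, 74.2, 52.5, 61.6, 0.0, 34.3, 28.7.
Season total = 801.5 DD.
Complete generations = ⌊801.5 / 168⌋ = 4.

4 generations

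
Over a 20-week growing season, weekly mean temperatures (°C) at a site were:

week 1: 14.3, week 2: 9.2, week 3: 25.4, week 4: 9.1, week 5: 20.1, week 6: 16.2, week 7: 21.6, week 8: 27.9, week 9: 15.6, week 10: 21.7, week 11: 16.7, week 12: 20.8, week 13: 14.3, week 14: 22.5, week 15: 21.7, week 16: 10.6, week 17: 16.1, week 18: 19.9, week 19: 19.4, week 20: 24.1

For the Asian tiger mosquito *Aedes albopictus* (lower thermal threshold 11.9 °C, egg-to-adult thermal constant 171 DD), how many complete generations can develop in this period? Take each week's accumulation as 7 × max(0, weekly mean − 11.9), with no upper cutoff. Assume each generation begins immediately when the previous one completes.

5 generations

Weekly DD (7 × max(0, T̄ − 11.9)): 16.8, 0.0, 94.5, 0.0, 57.4, 30.1, 67.9, 112.0, 25.9, 68.6, 33.6, 62.3, 16.8, 74.2, 68.6, 0.0, 29.4, 56.0, 52.5, 85.4.
Season total = 952.0 DD.
Complete generations = ⌊952.0 / 171⌋ = 5.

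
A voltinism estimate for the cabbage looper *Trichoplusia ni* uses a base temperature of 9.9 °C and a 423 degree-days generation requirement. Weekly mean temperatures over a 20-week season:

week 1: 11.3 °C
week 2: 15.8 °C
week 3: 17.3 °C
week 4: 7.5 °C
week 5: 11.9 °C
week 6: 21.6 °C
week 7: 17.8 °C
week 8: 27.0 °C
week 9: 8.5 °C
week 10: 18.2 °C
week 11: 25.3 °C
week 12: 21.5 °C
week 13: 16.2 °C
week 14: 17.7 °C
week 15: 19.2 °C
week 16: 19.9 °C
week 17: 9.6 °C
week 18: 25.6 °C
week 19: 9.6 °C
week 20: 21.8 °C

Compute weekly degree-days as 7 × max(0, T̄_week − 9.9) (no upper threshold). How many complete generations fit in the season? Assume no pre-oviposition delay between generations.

2 generations

Weekly DD (7 × max(0, T̄ − 9.9)): 9.8, 41.3, 51.8, 0.0, 14.0, 81.9, 55.3, 119.7, 0.0, 58.1, 107.8, 81.2, 44.1, 54.6, 65.1, 70.0, 0.0, 109.9, 0.0, 83.3.
Season total = 1047.9 DD.
Complete generations = ⌊1047.9 / 423⌋ = 2.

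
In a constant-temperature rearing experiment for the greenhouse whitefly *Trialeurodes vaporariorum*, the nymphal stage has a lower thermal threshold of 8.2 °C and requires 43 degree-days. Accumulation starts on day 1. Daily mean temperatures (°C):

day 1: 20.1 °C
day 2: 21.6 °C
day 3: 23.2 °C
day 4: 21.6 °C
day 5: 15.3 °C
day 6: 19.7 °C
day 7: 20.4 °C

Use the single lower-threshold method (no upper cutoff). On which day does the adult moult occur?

day 4

Daily DD above 8.2 °C: 11.9, 13.4, 15.0, 13.4, 7.1, 11.5, 12.2.
Cumulative: 11.9, 25.3, 40.3, 53.7, 60.8, 72.3, 84.5.
The total first reaches 43 DD on day 4.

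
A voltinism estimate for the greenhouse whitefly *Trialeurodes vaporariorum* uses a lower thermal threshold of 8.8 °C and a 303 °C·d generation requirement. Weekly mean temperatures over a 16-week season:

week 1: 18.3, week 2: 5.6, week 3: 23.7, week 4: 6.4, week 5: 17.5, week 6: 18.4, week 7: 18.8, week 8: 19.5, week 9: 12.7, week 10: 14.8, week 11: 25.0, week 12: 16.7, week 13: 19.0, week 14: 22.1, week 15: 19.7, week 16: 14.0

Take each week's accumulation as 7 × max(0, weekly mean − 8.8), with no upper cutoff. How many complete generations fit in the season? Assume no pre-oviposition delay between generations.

Weekly DD (7 × max(0, T̄ − 8.8)): 66.5, 0.0, 104.3, 0.0, 60.9, 67.2, 70.0, 74.9, 27.3, 42.0, 113.4, 55.3, 71.4, 93.1, 76.3, 36.4.
Season total = 959.0 DD.
Complete generations = ⌊959.0 / 303⌋ = 3.

3 generations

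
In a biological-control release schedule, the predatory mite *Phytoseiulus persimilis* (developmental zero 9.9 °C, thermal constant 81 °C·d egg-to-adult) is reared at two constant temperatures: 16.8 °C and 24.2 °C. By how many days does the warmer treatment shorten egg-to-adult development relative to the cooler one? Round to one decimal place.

6.1 days

At 16.8 °C: 81 / (16.8 − 9.9) = 81 / 6.9 = 11.739 d.
At 24.2 °C: 81 / (24.2 − 9.9) = 81 / 14.3 = 5.664 d.
Difference = |11.739 − 5.664| = 6.075 ≈ 6.1 days.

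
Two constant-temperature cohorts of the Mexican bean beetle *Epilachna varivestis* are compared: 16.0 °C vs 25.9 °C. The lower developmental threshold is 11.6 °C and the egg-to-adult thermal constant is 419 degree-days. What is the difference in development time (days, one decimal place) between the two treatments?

65.9 days

At 16.0 °C: 419 / (16.0 − 11.6) = 419 / 4.4 = 95.227 d.
At 25.9 °C: 419 / (25.9 − 11.6) = 419 / 14.3 = 29.301 d.
Difference = |95.227 − 29.301| = 65.927 ≈ 65.9 days.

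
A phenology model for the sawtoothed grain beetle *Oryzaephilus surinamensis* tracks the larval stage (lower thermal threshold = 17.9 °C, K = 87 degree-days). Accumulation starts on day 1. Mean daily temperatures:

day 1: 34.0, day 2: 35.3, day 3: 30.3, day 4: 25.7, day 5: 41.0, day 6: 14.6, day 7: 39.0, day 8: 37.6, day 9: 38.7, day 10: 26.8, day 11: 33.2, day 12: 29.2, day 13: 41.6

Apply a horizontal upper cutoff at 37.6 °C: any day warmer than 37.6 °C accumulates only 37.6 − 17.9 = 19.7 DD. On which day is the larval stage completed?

day 7

Daily DD above 17.9 °C (capped at 19.7): 16.1, 17.4, 12.4, 7.8, 19.7, 0.0, 19.7, 19.7, 19.7, 8.9, 15.3, 11.3, 19.7.
Cumulative: 16.1, 33.5, 45.9, 53.7, 73.4, 73.4, 93.1, 112.8, 132.5, 141.4, 156.7, 168.0, 187.7.
The total first reaches 87 DD on day 7.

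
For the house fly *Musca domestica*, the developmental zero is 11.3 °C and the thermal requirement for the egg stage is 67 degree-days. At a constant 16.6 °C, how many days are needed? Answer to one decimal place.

12.6 days

Daily accumulation = 16.6 − 11.3 = 5.3 DD/day.
Duration = 67 / 5.3 = 12.642 ≈ 12.6 days.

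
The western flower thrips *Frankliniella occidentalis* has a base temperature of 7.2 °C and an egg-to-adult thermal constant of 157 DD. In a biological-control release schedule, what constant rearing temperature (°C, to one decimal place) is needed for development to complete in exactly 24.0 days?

13.7 °C

Required daily accumulation = 157 / 24.0 = 6.542 DD/day.
T = T_base + 6.542 = 7.2 + 6.542 = 13.742 ≈ 13.7 °C.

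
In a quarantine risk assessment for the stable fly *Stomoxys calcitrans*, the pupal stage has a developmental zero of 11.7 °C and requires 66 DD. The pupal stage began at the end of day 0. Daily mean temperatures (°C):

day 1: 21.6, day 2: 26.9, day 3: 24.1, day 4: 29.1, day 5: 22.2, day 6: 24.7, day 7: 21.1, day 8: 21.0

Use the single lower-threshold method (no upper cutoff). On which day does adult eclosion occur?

Daily DD above 11.7 °C: 9.9, 15.2, 12.4, 17.4, 10.5, 13.0, 9.4, 9.3.
Cumulative: 9.9, 25.1, 37.5, 54.9, 65.4, 78.4, 87.8, 97.1.
The total first reaches 66 DD on day 6.

day 6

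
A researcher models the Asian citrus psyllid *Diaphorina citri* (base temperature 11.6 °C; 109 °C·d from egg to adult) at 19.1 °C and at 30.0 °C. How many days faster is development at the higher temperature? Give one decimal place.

8.6 days

At 19.1 °C: 109 / (19.1 − 11.6) = 109 / 7.5 = 14.533 d.
At 30.0 °C: 109 / (30.0 − 11.6) = 109 / 18.4 = 5.924 d.
Difference = |14.533 − 5.924| = 8.609 ≈ 8.6 days.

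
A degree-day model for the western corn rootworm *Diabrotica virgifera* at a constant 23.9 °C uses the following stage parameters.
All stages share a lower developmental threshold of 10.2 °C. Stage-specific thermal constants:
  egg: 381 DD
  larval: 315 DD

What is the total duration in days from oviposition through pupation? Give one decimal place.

50.8 days

Daily accumulation at 23.9 °C = 23.9 − 10.2 = 13.7 DD/day.
Total K = 381 + 315 = 696 DD.
Total duration = 696 / 13.7 = 50.803 ≈ 50.8 days.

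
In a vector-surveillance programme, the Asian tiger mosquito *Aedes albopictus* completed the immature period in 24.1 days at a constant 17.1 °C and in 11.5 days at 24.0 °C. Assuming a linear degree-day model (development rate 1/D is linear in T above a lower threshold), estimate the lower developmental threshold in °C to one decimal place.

Linear rate model ⇒ the product D·(T − T_b) is constant across temperatures.
24.1·(17.1 − T_b) = 11.5·(24.0 − T_b)
T_b = (24.1·17.1 − 11.5·24.0) / (24.1 − 11.5) = 136.11 / 12.6 = 10.802 °C ≈ 10.8 °C.

10.8 °C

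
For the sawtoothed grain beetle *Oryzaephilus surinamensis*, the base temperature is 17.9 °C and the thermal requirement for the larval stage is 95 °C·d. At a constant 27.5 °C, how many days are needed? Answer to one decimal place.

9.9 days

Daily accumulation = 27.5 − 17.9 = 9.6 DD/day.
Duration = 95 / 9.6 = 9.896 ≈ 9.9 days.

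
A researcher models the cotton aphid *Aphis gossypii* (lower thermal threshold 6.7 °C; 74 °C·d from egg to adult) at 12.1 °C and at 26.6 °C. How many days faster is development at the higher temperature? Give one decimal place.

At 12.1 °C: 74 / (12.1 − 6.7) = 74 / 5.4 = 13.704 d.
At 26.6 °C: 74 / (26.6 − 6.7) = 74 / 19.9 = 3.719 d.
Difference = |13.704 − 3.719| = 9.985 ≈ 10.0 days.

10.0 days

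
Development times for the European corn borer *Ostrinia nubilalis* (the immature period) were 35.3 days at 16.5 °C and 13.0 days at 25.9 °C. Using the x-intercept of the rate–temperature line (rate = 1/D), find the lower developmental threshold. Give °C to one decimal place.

Equal thermal constants: D₁(T₁ − T_b) = D₂(T₂ − T_b).
35.3·(16.5 − T_b) = 13.0·(25.9 − T_b)
T_b = (35.3·16.5 − 13.0·25.9) / (35.3 − 13.0) = 245.75 / 22.3 = 11.020 °C ≈ 11.0 °C.

11.0 °C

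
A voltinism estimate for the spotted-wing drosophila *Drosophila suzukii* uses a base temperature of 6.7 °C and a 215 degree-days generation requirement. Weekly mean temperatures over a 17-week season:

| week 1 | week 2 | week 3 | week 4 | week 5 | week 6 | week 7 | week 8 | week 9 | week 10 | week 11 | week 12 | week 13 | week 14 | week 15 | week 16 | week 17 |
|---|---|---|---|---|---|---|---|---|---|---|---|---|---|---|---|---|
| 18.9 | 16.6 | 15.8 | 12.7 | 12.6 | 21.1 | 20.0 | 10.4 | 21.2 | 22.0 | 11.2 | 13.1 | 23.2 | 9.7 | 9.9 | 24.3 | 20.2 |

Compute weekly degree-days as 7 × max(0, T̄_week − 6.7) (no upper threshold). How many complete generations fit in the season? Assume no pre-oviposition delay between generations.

5 generations

Weekly DD (7 × max(0, T̄ − 6.7)): 85.4, 69.3, 63.7, 42.0, 41.3, 100.8, 93.1, 25.9, 101.5, 107.1, 31.5, 44.8, 115.5, 21.0, 22.4, 123.2, 94.5.
Season total = 1183.0 DD.
Complete generations = ⌊1183.0 / 215⌋ = 5.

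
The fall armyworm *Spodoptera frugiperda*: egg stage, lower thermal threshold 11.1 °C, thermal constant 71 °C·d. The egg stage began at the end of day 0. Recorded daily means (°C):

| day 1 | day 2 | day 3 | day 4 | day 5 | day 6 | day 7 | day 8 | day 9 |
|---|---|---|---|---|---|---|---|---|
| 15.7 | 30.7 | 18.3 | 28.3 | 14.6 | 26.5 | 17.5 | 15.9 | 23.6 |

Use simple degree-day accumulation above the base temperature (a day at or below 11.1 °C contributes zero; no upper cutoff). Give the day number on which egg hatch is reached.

day 7

Daily DD above 11.1 °C: 4.6, 19.6, 7.2, 17.2, 3.5, 15.4, 6.4, 4.8, 12.5.
Cumulative: 4.6, 24.2, 31.4, 48.6, 52.1, 67.5, 73.9, 78.7, 91.2.
The total first reaches 71 DD on day 7.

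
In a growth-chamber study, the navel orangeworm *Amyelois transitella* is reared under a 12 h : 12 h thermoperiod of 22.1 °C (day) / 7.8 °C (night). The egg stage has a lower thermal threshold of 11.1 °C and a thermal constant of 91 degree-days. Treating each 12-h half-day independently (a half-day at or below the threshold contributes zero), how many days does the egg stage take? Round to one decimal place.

16.5 days

Day half: max(0, 22.1 − 11.1) × 0.5 = 11.0 × 0.5 = 5.50 DD.
Night half: max(0, 7.8 − 11.1) × 0.5 = 0.0 × 0.5 = 0.00 DD.
Per 24 h: 5.50 DD/day.
Duration = 91 / 5.50 = 16.545 ≈ 16.5 days.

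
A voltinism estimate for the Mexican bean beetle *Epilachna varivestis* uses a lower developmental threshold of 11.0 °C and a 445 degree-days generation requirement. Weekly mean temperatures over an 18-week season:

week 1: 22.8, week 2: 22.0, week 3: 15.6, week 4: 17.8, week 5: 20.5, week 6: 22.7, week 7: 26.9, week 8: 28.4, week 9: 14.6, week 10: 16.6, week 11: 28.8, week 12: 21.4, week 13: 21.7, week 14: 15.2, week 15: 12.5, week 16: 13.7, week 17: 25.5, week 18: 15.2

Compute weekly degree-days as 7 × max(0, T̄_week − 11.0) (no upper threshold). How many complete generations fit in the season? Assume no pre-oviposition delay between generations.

2 generations

Weekly DD (7 × max(0, T̄ − 11.0)): 82.6, 77.0, 32.2, 47.6, 66.5, 81.9, 111.3, 121.8, 25.2, 39.2, 124.6, 72.8, 74.9, 29.4, 10.5, 18.9, 101.5, 29.4.
Season total = 1147.3 DD.
Complete generations = ⌊1147.3 / 445⌋ = 2.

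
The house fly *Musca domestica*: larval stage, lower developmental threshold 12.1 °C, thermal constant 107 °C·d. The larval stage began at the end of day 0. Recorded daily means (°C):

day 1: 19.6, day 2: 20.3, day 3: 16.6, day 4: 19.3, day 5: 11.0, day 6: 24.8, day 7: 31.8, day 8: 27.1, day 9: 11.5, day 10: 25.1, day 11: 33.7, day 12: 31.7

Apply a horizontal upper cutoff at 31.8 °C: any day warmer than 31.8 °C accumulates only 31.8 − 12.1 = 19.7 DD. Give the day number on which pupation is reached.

day 11

Daily DD above 12.1 °C (capped at 19.7): 7.5, 8.2, 4.5, 7.2, 0.0, 12.7, 19.7, 15.0, 0.0, 13.0, 19.7, 19.6.
Cumulative: 7.5, 15.7, 20.2, 27.4, 27.4, 40.1, 59.8, 74.8, 74.8, 87.8, 107.5, 127.1.
The total first reaches 107 DD on day 11.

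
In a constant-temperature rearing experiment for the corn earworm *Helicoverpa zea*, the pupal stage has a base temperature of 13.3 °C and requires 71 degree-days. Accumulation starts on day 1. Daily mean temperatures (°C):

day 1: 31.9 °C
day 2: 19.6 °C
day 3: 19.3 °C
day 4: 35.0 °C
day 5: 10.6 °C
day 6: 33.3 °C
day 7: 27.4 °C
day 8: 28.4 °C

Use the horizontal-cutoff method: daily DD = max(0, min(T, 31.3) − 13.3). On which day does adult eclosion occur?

Daily DD above 13.3 °C (capped at 18.0): 18.0, 6.3, 6.0, 18.0, 0.0, 18.0, 14.1, 15.1.
Cumulative: 18.0, 24.3, 30.3, 48.3, 48.3, 66.3, 80.4, 95.5.
The total first reaches 71 DD on day 7.

day 7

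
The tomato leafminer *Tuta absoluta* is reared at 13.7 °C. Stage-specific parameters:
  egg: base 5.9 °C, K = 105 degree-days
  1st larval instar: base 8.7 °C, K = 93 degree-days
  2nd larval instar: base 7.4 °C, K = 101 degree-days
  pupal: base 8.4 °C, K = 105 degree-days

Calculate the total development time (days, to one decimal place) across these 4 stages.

67.9 days

egg: 105 / (13.7 − 5.9) = 105 / 7.8 = 13.462 d.
1st larval instar: 93 / (13.7 − 8.7) = 93 / 5.0 = 18.600 d.
2nd larval instar: 101 / (13.7 − 7.4) = 101 / 6.3 = 16.032 d.
pupal: 105 / (13.7 − 8.4) = 105 / 5.3 = 19.811 d.
Sum = 67.905 ≈ 67.9 days.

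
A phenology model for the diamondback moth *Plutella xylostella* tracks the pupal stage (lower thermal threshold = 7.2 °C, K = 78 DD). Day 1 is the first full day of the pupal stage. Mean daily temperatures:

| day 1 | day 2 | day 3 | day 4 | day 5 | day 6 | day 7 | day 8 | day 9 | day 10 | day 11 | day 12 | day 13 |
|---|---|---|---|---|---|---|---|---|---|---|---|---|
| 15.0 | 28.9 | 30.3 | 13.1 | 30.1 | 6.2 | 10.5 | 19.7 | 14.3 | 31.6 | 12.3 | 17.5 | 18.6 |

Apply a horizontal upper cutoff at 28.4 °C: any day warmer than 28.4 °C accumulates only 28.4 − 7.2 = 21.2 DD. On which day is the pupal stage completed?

day 7

Daily DD above 7.2 °C (capped at 21.2): 7.8, 21.2, 21.2, 5.9, 21.2, 0.0, 3.3, 12.5, 7.1, 21.2, 5.1, 10.3, 11.4.
Cumulative: 7.8, 29.0, 50.2, 56.1, 77.3, 77.3, 80.6, 93.1, 100.2, 121.4, 126.5, 136.8, 148.2.
The total first reaches 78 DD on day 7.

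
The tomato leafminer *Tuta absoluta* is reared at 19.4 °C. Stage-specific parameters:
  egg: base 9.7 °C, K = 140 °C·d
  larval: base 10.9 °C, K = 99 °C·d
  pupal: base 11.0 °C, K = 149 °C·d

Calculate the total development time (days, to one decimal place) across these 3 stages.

egg: 140 / (19.4 − 9.7) = 140 / 9.7 = 14.433 d.
larval: 99 / (19.4 − 10.9) = 99 / 8.5 = 11.647 d.
pupal: 149 / (19.4 − 11.0) = 149 / 8.4 = 17.738 d.
Sum = 43.818 ≈ 43.8 days.

43.8 days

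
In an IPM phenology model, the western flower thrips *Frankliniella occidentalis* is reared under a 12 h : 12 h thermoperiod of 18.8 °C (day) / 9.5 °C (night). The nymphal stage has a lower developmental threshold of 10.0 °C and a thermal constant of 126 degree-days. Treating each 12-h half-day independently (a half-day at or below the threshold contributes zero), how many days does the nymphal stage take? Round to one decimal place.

28.6 days

Day half: max(0, 18.8 − 10.0) × 0.5 = 8.8 × 0.5 = 4.40 DD.
Night half: max(0, 9.5 − 10.0) × 0.5 = 0.0 × 0.5 = 0.00 DD.
Per 24 h: 4.40 DD/day.
Duration = 126 / 4.40 = 28.636 ≈ 28.6 days.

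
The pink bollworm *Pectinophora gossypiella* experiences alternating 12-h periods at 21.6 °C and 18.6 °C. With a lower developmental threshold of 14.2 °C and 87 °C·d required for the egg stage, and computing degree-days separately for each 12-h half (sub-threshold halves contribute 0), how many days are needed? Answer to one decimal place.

14.7 days

Day half: max(0, 21.6 − 14.2) × 0.5 = 7.4 × 0.5 = 3.70 DD.
Night half: max(0, 18.6 − 14.2) × 0.5 = 4.4 × 0.5 = 2.20 DD.
Per 24 h: 5.90 DD/day.
Duration = 87 / 5.90 = 14.746 ≈ 14.7 days.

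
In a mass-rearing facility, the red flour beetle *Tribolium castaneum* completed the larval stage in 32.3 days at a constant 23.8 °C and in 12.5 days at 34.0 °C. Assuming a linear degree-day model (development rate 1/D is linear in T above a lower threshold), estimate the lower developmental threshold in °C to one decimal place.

17.4 °C

Linear rate model ⇒ the product D·(T − T_b) is constant across temperatures.
32.3·(23.8 − T_b) = 12.5·(34.0 − T_b)
T_b = (32.3·23.8 − 12.5·34.0) / (32.3 − 12.5) = 343.74 / 19.8 = 17.361 °C ≈ 17.4 °C.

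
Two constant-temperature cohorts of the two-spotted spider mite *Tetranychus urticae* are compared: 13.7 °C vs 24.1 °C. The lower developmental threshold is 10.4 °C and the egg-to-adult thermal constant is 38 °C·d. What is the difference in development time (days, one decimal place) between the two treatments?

8.7 days

At 13.7 °C: 38 / (13.7 − 10.4) = 38 / 3.3 = 11.515 d.
At 24.1 °C: 38 / (24.1 − 10.4) = 38 / 13.7 = 2.774 d.
Difference = |11.515 − 2.774| = 8.741 ≈ 8.7 days.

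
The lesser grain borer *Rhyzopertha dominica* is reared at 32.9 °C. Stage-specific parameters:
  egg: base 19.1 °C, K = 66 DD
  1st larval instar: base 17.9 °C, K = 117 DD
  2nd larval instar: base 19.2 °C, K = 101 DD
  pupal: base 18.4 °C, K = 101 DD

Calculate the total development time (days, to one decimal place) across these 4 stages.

26.9 days

egg: 66 / (32.9 − 19.1) = 66 / 13.8 = 4.783 d.
1st larval instar: 117 / (32.9 − 17.9) = 117 / 15.0 = 7.800 d.
2nd larval instar: 101 / (32.9 − 19.2) = 101 / 13.7 = 7.372 d.
pupal: 101 / (32.9 − 18.4) = 101 / 14.5 = 6.966 d.
Sum = 26.920 ≈ 26.9 days.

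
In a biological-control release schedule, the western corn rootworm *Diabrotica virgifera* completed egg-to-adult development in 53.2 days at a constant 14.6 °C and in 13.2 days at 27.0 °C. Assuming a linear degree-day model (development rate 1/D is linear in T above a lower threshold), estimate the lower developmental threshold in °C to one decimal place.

Under the model K = D·(T − T_b), so D₁·(T₁ − T_b) = D₂·(T₂ − T_b).
53.2·(14.6 − T_b) = 13.2·(27.0 − T_b)
T_b = (53.2·14.6 − 13.2·27.0) / (53.2 − 13.2) = 420.32 / 40.0 = 10.508 °C ≈ 10.5 °C.

10.5 °C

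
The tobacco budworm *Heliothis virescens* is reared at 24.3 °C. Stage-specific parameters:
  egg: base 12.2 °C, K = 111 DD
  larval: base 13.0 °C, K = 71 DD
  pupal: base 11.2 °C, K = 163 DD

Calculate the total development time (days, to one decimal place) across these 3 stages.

egg: 111 / (24.3 − 12.2) = 111 / 12.1 = 9.174 d.
larval: 71 / (24.3 − 13.0) = 71 / 11.3 = 6.283 d.
pupal: 163 / (24.3 − 11.2) = 163 / 13.1 = 12.443 d.
Sum = 27.899 ≈ 27.9 days.

27.9 days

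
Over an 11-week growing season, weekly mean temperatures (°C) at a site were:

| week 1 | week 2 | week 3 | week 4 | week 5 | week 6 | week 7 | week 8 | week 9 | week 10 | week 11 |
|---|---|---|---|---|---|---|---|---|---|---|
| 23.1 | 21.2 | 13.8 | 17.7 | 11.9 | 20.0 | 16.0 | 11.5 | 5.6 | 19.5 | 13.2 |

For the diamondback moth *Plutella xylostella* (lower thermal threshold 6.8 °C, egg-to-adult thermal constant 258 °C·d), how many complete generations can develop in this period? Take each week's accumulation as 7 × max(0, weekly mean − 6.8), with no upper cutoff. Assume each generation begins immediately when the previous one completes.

Weekly DD (7 × max(0, T̄ − 6.8)): 114.1, 100.8, 49.0, 76.3, 35.7, 92.4, 64.4, 32.9, 0.0, 88.9, 44.8.
Season total = 699.3 DD.
Complete generations = ⌊699.3 / 258⌋ = 2.

2 generations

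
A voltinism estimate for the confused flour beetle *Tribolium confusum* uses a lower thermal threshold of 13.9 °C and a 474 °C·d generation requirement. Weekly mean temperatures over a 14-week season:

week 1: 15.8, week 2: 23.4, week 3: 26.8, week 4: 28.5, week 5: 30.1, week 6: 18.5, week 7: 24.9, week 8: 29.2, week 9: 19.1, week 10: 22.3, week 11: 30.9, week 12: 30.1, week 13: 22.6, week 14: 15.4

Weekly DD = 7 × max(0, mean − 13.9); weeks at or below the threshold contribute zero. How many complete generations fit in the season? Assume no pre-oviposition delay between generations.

Weekly DD (7 × max(0, T̄ − 13.9)): 13.3, 66.5, 90.3, 102.2, 113.4, 32.2, 77.0, 107.1, 36.4, 58.8, 119.0, 113.4, 60.9, 10.5.
Season total = 1001.0 DD.
Complete generations = ⌊1001.0 / 474⌋ = 2.

2 generations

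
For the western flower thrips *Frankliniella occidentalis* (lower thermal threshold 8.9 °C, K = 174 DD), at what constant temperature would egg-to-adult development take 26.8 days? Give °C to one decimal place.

15.4 °C

Required daily accumulation = 174 / 26.8 = 6.493 DD/day.
T = T_base + 6.493 = 8.9 + 6.493 = 15.393 ≈ 15.4 °C.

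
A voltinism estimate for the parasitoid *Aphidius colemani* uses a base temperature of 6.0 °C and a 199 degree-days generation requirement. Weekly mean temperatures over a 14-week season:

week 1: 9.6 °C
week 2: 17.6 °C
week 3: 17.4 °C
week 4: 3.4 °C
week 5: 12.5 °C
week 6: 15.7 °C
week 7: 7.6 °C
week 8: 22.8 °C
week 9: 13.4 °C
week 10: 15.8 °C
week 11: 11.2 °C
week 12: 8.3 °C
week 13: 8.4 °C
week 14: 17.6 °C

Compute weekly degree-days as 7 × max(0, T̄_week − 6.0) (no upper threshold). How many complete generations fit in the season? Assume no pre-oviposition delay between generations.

3 generations

Weekly DD (7 × max(0, T̄ − 6.0)): 25.2, 81.2, 79.8, 0.0, 45.5, 67.9, 11.2, 117.6, 51.8, 68.6, 36.4, 16.1, 16.8, 81.2.
Season total = 699.3 DD.
Complete generations = ⌊699.3 / 199⌋ = 3.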